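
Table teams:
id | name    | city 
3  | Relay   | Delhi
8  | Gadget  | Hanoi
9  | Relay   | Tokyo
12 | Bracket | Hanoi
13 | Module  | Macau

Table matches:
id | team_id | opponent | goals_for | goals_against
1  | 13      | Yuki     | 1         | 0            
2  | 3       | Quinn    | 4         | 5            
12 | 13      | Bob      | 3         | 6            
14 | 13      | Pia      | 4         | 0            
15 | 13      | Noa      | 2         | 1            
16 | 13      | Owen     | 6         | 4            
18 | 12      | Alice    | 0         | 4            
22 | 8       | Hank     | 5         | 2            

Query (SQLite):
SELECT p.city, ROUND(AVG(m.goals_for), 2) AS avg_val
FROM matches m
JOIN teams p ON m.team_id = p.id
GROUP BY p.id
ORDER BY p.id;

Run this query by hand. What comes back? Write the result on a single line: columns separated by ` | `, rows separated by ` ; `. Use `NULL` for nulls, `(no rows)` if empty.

Join each matches row to its teams via team_id.
Group joined rows by teams.id; compute ROUND(AVG(m.goals_for), 2) per group.
  3: ids {2} → ROUND(AVG(m.goals_for), 2)=4
  8: ids {22} → ROUND(AVG(m.goals_for), 2)=5
  12: ids {18} → ROUND(AVG(m.goals_for), 2)=0
  13: ids {1, 12, 14, 15, 16} → ROUND(AVG(m.goals_for), 2)=3.2

Delhi | 4 ; Hanoi | 5 ; Hanoi | 0 ; Macau | 3.2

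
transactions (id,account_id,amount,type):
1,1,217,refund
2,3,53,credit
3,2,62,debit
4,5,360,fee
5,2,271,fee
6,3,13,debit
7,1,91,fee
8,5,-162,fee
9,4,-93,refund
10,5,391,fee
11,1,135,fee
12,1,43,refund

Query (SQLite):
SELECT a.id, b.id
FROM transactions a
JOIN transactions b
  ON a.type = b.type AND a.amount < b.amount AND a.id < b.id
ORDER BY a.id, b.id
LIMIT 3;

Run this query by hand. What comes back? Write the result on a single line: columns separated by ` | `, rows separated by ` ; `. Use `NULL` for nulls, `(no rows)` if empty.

Pairs (a,b) with same type, a.amount < b.amount, a.id < b.id.
type groups: credit:{2} debit:{3,6} fee:{4,5,7,8,10,11} refund:{1,9,12}
Ordered by (a.id, b.id); first 3.

4 | 10 ; 5 | 10 ; 7 | 10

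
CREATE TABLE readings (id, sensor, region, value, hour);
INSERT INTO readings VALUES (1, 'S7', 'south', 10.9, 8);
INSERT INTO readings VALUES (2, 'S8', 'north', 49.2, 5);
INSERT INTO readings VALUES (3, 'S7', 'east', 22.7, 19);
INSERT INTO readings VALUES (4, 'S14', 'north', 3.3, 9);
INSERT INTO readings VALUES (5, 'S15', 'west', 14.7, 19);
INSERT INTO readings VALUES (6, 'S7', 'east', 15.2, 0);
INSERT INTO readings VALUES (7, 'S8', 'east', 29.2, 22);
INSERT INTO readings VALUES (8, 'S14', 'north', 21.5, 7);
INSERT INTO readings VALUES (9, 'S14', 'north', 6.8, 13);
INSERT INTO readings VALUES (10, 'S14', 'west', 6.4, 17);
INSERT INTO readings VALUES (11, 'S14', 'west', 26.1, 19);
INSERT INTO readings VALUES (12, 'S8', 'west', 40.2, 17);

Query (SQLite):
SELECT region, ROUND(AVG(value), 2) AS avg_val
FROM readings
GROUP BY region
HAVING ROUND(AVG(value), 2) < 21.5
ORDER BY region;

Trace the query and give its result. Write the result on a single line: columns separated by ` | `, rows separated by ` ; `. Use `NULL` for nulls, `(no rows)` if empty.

north | 20.2 ; south | 10.9

Partition readings by region; compute ROUND(AVG(value), 2) within each group.
HAVING: keep groups where ROUND(AVG(value), 2) < 21.5.
  east: ids {3, 6, 7} → ROUND(AVG(value), 2)=22.37
  north: ids {2, 4, 8, 9} → ROUND(AVG(value), 2)=20.2
  south: ids {1} → ROUND(AVG(value), 2)=10.9
  west: ids {5, 10, 11, 12} → ROUND(AVG(value), 2)=21.85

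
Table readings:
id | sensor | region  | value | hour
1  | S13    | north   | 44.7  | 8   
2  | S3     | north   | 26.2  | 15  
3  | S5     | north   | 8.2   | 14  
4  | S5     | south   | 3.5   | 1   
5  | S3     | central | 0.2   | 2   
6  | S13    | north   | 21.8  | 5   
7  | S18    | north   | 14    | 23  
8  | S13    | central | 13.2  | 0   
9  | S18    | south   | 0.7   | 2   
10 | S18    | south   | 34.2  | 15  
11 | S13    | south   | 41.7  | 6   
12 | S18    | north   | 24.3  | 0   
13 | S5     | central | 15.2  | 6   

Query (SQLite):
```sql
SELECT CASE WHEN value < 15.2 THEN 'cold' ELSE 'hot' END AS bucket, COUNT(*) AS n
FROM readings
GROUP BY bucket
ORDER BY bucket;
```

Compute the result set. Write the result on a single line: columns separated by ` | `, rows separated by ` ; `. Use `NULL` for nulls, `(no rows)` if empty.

Bucket rows by value < 15.2 → 'cold' else 'hot'; count each bucket.

cold | 6 ; hot | 7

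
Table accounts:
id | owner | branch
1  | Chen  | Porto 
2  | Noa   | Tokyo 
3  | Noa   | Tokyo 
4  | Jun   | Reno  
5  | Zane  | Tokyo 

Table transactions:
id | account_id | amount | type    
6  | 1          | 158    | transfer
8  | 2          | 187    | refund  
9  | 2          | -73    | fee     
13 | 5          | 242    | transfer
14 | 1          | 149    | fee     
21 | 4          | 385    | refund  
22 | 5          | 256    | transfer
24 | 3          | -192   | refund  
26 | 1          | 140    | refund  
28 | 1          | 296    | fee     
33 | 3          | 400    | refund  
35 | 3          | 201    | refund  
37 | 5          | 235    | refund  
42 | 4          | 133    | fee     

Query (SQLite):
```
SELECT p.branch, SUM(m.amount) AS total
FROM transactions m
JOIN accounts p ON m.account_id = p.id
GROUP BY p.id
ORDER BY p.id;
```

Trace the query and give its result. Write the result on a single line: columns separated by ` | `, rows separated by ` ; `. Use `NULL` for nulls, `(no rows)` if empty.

Join each transactions row to its accounts via account_id.
Group joined rows by accounts.id; compute SUM(m.amount) per group.
  1: ids {6, 14, 26, 28} → SUM(m.amount)=743
  2: ids {8, 9} → SUM(m.amount)=114
  3: ids {24, 33, 35} → SUM(m.amount)=409
  4: ids {21, 42} → SUM(m.amount)=518
  5: ids {13, 22, 37} → SUM(m.amount)=733

Porto | 743 ; Tokyo | 114 ; Tokyo | 409 ; Reno | 518 ; Tokyo | 733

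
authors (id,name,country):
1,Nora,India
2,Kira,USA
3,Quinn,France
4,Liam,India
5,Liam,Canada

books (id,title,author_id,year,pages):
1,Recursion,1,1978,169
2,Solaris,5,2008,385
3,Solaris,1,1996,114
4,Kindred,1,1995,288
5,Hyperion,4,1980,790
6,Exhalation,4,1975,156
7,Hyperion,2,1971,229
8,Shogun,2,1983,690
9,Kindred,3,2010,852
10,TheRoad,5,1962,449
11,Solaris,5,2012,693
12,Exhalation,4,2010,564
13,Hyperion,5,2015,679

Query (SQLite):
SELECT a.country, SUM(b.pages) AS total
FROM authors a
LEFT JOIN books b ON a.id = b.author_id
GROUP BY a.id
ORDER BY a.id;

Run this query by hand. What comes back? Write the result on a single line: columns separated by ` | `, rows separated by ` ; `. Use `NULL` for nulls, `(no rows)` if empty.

LEFT JOIN keeps every authors row; unmatched ones get NULL for books columns.
Group by authors.id and compute SUM(b.pages). SUM over an all-NULL group is NULL.
  1: ids {1, 3, 4} → SUM(b.pages)=571
  2: ids {7, 8} → SUM(b.pages)=919
  3: ids {9} → SUM(b.pages)=852
  4: ids {5, 6, 12} → SUM(b.pages)=1510
  5: ids {2, 10, 11, 13} → SUM(b.pages)=2206

India | 571 ; USA | 919 ; France | 852 ; India | 1510 ; Canada | 2206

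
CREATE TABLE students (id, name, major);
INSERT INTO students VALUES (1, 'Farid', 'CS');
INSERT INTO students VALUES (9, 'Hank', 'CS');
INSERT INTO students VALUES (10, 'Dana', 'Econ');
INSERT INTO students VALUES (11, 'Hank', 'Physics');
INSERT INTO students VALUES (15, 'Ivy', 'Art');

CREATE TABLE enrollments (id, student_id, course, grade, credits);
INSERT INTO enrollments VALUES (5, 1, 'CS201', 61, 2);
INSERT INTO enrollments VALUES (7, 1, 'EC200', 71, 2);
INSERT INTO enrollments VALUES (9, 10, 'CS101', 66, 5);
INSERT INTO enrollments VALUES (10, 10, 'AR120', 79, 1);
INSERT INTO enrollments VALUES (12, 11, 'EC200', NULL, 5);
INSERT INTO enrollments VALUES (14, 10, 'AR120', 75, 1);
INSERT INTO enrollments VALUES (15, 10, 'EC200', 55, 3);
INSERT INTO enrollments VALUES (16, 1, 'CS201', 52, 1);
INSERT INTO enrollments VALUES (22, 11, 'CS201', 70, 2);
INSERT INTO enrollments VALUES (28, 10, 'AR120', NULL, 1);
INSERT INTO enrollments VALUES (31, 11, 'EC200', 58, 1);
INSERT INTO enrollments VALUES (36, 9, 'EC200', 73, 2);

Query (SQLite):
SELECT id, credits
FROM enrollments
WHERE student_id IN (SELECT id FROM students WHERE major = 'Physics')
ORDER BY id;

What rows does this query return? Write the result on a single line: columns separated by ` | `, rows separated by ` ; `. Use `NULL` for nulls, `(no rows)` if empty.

Inner query: students.id where major = 'Physics'.
Outer: keep enrollments rows whose student_id is in that set.
Inner query → {11}

12 | 5 ; 22 | 2 ; 31 | 1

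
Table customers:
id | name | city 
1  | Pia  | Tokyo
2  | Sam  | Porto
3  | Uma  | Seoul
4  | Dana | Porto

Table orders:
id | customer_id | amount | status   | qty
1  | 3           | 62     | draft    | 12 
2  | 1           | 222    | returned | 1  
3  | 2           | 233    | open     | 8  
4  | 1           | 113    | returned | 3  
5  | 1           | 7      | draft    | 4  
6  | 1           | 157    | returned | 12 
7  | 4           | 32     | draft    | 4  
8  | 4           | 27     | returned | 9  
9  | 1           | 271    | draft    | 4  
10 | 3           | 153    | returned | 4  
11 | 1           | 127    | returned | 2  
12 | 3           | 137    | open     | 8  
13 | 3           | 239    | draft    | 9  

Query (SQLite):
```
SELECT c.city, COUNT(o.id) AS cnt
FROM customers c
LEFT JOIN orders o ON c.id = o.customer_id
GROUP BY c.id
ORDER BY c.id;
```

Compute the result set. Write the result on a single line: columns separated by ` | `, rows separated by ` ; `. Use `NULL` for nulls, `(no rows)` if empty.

LEFT JOIN keeps every customers row; unmatched ones get NULL for orders columns.
Group by customers.id and compute COUNT(o.id). COUNT(col) of an all-NULL group is 0.
  1: ids {2, 4, 5, 6, 9, 11} → COUNT(o.id)=6
  2: ids {3} → COUNT(o.id)=1
  3: ids {1, 10, 12, 13} → COUNT(o.id)=4
  4: ids {7, 8} → COUNT(o.id)=2

Tokyo | 6 ; Porto | 1 ; Seoul | 4 ; Porto | 2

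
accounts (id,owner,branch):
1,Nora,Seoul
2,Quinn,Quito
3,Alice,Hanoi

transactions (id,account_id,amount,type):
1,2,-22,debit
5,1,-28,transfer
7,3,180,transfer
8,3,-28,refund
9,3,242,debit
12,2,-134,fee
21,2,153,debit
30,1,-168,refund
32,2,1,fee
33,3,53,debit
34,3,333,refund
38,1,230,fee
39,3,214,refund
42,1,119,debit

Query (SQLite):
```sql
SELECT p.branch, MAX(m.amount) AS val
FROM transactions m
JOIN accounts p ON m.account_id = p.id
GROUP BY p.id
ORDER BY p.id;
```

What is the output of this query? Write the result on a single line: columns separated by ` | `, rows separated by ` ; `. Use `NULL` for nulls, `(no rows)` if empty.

Join each transactions row to its accounts via account_id.
Group joined rows by accounts.id; compute MAX(m.amount) per group.
  1: ids {5, 30, 38, 42} → MAX(m.amount)=230
  2: ids {1, 12, 21, 32} → MAX(m.amount)=153
  3: ids {7, 8, 9, 33, 34, 39} → MAX(m.amount)=333

Seoul | 230 ; Quito | 153 ; Hanoi | 333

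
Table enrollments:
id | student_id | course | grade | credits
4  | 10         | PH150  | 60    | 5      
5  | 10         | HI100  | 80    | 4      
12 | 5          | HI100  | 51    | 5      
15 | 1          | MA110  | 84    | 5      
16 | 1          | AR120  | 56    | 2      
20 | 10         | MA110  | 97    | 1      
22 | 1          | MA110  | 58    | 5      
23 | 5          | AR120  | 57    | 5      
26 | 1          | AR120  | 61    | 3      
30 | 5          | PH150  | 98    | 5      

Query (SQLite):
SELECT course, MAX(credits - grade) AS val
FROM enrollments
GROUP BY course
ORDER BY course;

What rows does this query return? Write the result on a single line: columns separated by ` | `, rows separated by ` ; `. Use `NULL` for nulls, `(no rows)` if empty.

For each row compute credits - grade.
Group by course; take MAX of the expression per group.
  AR120: ids {16, 23, 26} → MAX(credits - grade)=-52
  HI100: ids {5, 12} → MAX(credits - grade)=-46
  MA110: ids {15, 20, 22} → MAX(credits - grade)=-53
  PH150: ids {4, 30} → MAX(credits - grade)=-55

AR120 | -52 ; HI100 | -46 ; MA110 | -53 ; PH150 | -55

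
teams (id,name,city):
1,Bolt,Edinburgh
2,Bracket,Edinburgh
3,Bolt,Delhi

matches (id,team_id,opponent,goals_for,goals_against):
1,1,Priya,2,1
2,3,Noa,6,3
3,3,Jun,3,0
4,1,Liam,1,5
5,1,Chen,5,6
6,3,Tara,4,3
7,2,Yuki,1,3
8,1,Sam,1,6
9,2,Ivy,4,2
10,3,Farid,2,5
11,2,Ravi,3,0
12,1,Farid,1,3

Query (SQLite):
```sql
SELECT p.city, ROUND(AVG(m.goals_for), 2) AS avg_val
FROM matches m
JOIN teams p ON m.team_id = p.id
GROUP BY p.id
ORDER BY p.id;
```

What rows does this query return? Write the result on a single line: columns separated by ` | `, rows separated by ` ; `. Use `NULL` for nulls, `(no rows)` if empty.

Edinburgh | 2 ; Edinburgh | 2.67 ; Delhi | 3.75

Join each matches row to its teams via team_id.
Group joined rows by teams.id; compute ROUND(AVG(m.goals_for), 2) per group.
  1: ids {1, 4, 5, 8, 12} → ROUND(AVG(m.goals_for), 2)=2
  2: ids {7, 9, 11} → ROUND(AVG(m.goals_for), 2)=2.67
  3: ids {2, 3, 6, 10} → ROUND(AVG(m.goals_for), 2)=3.75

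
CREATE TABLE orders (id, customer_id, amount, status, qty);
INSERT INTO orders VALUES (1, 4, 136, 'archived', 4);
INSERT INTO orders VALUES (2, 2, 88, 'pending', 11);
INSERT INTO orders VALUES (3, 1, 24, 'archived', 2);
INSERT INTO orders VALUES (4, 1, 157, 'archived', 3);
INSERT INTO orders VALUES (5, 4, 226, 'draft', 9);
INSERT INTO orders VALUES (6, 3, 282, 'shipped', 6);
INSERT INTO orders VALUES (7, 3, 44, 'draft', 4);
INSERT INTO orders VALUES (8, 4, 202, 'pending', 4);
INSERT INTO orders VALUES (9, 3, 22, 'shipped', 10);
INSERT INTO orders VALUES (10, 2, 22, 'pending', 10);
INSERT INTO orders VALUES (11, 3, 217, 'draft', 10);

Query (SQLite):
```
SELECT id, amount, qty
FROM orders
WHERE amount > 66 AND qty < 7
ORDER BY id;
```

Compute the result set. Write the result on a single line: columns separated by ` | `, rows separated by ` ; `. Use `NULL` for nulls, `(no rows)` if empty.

1 | 136 | 4 ; 4 | 157 | 3 ; 6 | 282 | 6 ; 8 | 202 | 4

amount > 66: ids {1, 2, 4, 5, 6, 8, 11}
qty < 7: ids {1, 3, 4, 6, 7, 8}
Combine with AND.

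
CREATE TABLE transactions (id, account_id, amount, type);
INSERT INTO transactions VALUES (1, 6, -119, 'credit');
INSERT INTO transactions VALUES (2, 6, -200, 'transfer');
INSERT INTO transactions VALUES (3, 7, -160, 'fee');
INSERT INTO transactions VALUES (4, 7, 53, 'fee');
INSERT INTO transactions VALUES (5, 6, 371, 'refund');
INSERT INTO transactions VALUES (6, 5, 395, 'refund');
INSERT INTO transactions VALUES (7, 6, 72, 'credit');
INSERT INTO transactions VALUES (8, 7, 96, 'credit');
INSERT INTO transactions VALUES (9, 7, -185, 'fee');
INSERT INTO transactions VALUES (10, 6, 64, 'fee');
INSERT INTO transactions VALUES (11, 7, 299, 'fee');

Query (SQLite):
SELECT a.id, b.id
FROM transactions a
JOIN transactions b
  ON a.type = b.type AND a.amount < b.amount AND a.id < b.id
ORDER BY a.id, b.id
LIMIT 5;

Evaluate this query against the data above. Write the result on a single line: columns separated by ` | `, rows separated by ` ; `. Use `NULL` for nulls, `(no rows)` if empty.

Pairs (a,b) with same type, a.amount < b.amount, a.id < b.id.
type groups: credit:{1,7,8} fee:{3,4,9,10,11} refund:{5,6} transfer:{2}
Ordered by (a.id, b.id); first 5.

1 | 7 ; 1 | 8 ; 3 | 4 ; 3 | 10 ; 3 | 11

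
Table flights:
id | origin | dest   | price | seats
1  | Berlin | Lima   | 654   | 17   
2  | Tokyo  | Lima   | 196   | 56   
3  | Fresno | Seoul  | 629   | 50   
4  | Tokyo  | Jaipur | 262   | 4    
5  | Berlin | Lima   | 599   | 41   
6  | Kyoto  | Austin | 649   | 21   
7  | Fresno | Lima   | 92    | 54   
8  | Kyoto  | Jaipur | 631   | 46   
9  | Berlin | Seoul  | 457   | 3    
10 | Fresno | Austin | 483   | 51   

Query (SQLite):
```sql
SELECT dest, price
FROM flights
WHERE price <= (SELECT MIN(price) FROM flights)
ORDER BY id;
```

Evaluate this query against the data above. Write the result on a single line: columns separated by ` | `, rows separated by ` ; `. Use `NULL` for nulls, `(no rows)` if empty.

Scalar subquery: MIN(price) over all flights rows = 92.
Keep rows where price <= that value.

Lima | 92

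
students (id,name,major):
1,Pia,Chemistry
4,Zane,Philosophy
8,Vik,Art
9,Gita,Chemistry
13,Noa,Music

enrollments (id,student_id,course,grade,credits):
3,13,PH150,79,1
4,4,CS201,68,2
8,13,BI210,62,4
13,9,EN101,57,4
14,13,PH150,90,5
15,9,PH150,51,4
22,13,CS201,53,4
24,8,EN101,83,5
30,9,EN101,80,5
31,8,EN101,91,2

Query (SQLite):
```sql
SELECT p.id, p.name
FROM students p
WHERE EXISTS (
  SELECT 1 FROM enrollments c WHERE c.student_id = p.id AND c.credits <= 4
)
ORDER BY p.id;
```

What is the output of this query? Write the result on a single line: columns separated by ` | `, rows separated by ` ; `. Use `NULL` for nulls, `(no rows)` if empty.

4 | Zane ; 8 | Vik ; 9 | Gita ; 13 | Noa

For each students row, check whether any enrollments with matching student_id has credits <= 4.
Keep rows where that is true.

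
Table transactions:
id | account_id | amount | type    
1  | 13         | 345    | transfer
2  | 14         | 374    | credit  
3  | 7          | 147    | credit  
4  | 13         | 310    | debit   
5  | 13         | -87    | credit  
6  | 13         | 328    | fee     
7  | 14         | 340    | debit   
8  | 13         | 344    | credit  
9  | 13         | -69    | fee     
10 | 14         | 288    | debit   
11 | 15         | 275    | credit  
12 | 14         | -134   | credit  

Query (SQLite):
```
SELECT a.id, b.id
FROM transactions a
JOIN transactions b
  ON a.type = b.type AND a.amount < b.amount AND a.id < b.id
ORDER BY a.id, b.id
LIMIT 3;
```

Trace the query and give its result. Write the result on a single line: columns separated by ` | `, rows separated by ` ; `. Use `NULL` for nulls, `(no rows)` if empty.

3 | 8 ; 3 | 11 ; 4 | 7

Pairs (a,b) with same type, a.amount < b.amount, a.id < b.id.
type groups: credit:{2,3,5,8,11,12} debit:{4,7,10} fee:{6,9} transfer:{1}
Ordered by (a.id, b.id); first 3.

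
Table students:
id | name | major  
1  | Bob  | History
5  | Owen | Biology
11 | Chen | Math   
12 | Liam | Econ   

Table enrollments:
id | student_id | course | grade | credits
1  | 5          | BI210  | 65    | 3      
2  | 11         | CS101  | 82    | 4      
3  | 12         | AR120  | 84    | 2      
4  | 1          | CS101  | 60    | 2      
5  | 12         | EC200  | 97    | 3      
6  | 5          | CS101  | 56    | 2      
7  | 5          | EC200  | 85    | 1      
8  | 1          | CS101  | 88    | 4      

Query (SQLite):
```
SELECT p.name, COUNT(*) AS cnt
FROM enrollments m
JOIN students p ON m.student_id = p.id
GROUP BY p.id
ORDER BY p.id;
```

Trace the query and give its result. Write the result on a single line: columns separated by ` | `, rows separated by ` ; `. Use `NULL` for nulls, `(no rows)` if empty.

Join each enrollments row to its students via student_id.
Group joined rows by students.id; compute COUNT(*) per group.
  1: ids {4, 8} → COUNT(*)=2
  5: ids {1, 6, 7} → COUNT(*)=3
  11: ids {2} → COUNT(*)=1
  12: ids {3, 5} → COUNT(*)=2

Bob | 2 ; Owen | 3 ; Chen | 1 ; Liam | 2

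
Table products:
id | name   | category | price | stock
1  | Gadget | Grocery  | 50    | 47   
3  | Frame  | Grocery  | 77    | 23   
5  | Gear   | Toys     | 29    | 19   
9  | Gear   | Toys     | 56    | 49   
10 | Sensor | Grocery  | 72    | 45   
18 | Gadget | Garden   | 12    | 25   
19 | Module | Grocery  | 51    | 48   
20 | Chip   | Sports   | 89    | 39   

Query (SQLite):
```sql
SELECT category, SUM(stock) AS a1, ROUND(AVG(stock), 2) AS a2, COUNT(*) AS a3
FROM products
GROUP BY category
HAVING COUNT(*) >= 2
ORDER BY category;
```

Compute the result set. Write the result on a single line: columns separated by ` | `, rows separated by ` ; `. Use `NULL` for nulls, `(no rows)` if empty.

Group products by category.
Per group compute: SUM(stock), ROUND(AVG(stock), 2), COUNT(*).
HAVING: drop groups with fewer than 2 rows.
  Garden: ids {18} → SUM(stock)=25, ROUND(AVG(stock), 2)=25, COUNT(*)=1
  Grocery: ids {1, 3, 10, 19} → SUM(stock)=163, ROUND(AVG(stock), 2)=40.75, COUNT(*)=4
  Sports: ids {20} → SUM(stock)=39, ROUND(AVG(stock), 2)=39, COUNT(*)=1
  Toys: ids {5, 9} → SUM(stock)=68, ROUND(AVG(stock), 2)=34, COUNT(*)=2

Grocery | 163 | 40.75 | 4 ; Toys | 68 | 34 | 2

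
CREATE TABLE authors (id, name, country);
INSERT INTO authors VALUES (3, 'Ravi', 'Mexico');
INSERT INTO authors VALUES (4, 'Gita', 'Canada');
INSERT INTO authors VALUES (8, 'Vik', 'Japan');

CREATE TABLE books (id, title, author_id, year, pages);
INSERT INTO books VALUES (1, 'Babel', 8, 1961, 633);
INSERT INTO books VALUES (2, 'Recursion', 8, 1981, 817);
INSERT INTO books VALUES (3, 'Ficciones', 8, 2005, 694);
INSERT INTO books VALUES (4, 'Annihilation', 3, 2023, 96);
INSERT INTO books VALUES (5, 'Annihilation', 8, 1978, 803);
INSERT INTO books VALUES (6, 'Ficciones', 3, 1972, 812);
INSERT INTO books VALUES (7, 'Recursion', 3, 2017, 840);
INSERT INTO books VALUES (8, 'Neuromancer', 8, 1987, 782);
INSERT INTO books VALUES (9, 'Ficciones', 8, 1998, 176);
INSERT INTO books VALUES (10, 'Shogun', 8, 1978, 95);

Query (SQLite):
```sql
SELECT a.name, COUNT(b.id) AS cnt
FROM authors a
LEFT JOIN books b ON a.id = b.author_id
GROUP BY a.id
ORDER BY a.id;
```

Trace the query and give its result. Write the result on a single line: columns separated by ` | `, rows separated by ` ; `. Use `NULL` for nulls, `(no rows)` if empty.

Ravi | 3 ; Gita | 0 ; Vik | 7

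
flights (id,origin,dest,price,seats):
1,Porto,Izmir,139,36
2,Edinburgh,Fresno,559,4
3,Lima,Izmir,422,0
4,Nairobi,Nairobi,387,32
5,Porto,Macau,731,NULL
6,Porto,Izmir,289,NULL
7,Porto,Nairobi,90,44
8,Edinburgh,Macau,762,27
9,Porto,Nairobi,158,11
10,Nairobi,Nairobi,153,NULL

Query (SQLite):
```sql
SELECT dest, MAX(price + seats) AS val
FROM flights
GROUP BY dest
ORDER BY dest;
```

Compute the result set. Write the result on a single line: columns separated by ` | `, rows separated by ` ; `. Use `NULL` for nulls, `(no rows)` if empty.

For each row compute price + seats.
Group by dest; take MAX of the expression per group.
  Fresno: ids {2} → MAX(price + seats)=563
  Izmir: ids {1, 3, 6} → MAX(price + seats)=422
  Macau: ids {5, 8} → MAX(price + seats)=789
  Nairobi: ids {4, 7, 9, 10} → MAX(price + seats)=419

Fresno | 563 ; Izmir | 422 ; Macau | 789 ; Nairobi | 419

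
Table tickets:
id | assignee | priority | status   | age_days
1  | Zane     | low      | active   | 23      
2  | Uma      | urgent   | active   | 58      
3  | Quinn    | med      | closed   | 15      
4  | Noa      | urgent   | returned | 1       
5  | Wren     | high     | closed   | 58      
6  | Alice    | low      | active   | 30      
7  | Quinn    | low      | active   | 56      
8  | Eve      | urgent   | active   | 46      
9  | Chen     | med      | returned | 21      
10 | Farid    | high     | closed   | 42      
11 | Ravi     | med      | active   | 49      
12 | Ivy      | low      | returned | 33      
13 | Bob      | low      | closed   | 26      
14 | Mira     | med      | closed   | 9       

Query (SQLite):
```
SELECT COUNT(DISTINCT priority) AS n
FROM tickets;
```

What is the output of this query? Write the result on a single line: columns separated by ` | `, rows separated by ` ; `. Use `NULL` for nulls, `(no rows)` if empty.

Count distinct non-NULL priority values.

4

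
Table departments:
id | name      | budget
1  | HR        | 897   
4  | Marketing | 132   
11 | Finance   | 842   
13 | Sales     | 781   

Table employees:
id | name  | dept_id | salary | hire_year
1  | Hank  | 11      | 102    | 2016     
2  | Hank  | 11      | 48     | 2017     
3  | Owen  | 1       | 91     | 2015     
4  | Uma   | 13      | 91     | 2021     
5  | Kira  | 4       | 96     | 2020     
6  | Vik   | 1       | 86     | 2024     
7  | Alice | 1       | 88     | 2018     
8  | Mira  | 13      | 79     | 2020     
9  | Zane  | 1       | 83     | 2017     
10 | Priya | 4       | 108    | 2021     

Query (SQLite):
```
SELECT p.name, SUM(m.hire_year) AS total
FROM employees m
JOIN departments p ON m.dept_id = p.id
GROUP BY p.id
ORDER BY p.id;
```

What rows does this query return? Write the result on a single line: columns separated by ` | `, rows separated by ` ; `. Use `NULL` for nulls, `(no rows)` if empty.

Join each employees row to its departments via dept_id.
Group joined rows by departments.id; compute SUM(m.hire_year) per group.
  1: ids {3, 6, 7, 9} → SUM(m.hire_year)=8074
  4: ids {5, 10} → SUM(m.hire_year)=4041
  11: ids {1, 2} → SUM(m.hire_year)=4033
  13: ids {4, 8} → SUM(m.hire_year)=4041

HR | 8074 ; Marketing | 4041 ; Finance | 4033 ; Sales | 4041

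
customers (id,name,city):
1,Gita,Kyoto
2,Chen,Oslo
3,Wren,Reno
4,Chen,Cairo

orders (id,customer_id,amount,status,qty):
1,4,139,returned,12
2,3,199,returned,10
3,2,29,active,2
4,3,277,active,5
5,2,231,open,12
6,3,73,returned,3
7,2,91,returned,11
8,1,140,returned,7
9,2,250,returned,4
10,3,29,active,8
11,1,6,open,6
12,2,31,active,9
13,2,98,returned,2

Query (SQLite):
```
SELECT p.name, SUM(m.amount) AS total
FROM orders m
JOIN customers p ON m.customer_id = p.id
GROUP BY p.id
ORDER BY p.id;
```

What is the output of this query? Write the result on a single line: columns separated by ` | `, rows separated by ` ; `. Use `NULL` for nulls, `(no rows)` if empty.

Join each orders row to its customers via customer_id.
Group joined rows by customers.id; compute SUM(m.amount) per group.
  1: ids {8, 11} → SUM(m.amount)=146
  2: ids {3, 5, 7, 9, 12, 13} → SUM(m.amount)=730
  3: ids {2, 4, 6, 10} → SUM(m.amount)=578
  4: ids {1} → SUM(m.amount)=139

Gita | 146 ; Chen | 730 ; Wren | 578 ; Chen | 139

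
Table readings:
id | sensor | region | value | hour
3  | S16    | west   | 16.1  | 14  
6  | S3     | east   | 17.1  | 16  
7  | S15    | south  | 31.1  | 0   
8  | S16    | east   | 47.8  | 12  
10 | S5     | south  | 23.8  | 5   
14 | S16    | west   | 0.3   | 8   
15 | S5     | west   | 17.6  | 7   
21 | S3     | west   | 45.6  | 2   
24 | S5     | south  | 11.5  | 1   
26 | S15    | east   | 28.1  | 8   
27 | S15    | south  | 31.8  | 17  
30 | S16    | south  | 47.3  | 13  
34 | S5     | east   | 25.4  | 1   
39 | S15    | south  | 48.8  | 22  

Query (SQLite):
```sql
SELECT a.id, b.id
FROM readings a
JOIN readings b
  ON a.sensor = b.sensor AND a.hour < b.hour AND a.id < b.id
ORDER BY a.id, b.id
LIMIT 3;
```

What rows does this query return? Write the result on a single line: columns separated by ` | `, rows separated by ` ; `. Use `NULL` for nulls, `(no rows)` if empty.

Pairs (a,b) with same sensor, a.hour < b.hour, a.id < b.id.
sensor groups: S15:{7,26,27,39} S16:{3,8,14,30} S3:{6,21} S5:{10,15,24,34}
Ordered by (a.id, b.id); first 3.

7 | 26 ; 7 | 27 ; 7 | 39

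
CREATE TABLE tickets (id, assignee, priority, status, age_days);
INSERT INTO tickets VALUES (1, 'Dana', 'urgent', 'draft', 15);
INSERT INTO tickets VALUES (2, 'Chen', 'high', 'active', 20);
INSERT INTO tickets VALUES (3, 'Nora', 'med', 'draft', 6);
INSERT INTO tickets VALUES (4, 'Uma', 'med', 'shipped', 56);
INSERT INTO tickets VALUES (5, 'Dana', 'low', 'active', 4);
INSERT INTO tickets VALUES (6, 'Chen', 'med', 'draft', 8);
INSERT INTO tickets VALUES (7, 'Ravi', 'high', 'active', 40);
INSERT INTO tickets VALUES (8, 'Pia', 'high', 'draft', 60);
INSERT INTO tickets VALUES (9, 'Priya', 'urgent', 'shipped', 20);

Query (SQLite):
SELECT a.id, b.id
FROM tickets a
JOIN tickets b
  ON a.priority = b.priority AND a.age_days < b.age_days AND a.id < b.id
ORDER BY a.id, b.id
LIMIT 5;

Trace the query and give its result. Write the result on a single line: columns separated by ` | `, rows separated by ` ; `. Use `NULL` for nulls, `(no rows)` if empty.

1 | 9 ; 2 | 7 ; 2 | 8 ; 3 | 4 ; 3 | 6

Pairs (a,b) with same priority, a.age_days < b.age_days, a.id < b.id.
priority groups: high:{2,7,8} low:{5} med:{3,4,6} urgent:{1,9}
Ordered by (a.id, b.id); first 5.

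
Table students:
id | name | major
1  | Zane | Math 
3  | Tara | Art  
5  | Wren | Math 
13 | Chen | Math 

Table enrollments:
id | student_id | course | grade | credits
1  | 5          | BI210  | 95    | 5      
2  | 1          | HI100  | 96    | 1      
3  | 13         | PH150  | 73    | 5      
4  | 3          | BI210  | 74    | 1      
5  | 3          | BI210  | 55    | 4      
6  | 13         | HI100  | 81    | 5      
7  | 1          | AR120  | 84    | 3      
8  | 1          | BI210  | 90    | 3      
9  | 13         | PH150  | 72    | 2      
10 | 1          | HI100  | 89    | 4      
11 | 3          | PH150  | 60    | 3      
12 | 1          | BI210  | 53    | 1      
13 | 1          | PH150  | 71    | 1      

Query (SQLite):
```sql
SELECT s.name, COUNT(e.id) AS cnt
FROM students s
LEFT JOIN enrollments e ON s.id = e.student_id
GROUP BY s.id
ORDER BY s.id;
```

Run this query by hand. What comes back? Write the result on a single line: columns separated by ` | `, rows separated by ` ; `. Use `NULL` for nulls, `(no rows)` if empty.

Zane | 6 ; Tara | 3 ; Wren | 1 ; Chen | 3

LEFT JOIN keeps every students row; unmatched ones get NULL for enrollments columns.
Group by students.id and compute COUNT(e.id). COUNT(col) of an all-NULL group is 0.
  1: ids {2, 7, 8, 10, 12, 13} → COUNT(e.id)=6
  3: ids {4, 5, 11} → COUNT(e.id)=3
  5: ids {1} → COUNT(e.id)=1
  13: ids {3, 6, 9} → COUNT(e.id)=3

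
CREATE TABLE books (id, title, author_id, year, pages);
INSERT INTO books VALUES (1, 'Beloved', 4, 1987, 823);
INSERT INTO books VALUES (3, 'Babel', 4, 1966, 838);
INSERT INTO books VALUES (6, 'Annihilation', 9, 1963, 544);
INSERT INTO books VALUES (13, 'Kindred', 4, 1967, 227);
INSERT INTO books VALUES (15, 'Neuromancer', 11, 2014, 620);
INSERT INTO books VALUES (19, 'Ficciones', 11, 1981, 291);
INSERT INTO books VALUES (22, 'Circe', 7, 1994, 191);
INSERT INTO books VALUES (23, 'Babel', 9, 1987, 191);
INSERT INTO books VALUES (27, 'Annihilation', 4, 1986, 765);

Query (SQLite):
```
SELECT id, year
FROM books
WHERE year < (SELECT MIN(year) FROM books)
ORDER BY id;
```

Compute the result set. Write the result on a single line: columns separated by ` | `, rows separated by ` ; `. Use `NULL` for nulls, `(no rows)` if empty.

(no rows)

Scalar subquery: MIN(year) over all books rows = 1963.
Keep rows where year < that value.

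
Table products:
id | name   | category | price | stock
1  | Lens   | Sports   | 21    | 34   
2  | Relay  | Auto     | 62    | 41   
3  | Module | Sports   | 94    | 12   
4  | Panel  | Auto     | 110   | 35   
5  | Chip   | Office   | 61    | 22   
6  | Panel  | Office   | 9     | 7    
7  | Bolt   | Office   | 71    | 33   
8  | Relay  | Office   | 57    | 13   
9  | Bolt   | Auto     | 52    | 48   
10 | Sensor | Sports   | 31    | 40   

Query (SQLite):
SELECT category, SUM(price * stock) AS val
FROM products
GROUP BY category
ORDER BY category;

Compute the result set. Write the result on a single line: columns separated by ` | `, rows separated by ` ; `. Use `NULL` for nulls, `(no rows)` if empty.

For each row compute price * stock.
Group by category; take SUM of the expression per group.
  Auto: ids {2, 4, 9} → SUM(price * stock)=8888
  Office: ids {5, 6, 7, 8} → SUM(price * stock)=4489
  Sports: ids {1, 3, 10} → SUM(price * stock)=3082

Auto | 8888 ; Office | 4489 ; Sports | 3082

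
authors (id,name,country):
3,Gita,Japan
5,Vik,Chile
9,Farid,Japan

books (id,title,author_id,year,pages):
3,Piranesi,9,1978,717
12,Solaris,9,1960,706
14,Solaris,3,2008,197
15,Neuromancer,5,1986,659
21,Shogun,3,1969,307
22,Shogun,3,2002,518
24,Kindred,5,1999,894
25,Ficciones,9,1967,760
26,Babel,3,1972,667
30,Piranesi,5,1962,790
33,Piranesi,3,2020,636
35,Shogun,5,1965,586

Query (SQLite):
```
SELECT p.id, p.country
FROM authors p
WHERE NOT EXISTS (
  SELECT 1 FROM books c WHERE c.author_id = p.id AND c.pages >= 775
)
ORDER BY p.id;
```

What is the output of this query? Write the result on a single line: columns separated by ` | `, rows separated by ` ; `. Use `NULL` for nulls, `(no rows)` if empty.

For each authors row, check whether any books with matching author_id has pages >= 775.
Keep rows where that is false.

3 | Japan ; 9 | Japan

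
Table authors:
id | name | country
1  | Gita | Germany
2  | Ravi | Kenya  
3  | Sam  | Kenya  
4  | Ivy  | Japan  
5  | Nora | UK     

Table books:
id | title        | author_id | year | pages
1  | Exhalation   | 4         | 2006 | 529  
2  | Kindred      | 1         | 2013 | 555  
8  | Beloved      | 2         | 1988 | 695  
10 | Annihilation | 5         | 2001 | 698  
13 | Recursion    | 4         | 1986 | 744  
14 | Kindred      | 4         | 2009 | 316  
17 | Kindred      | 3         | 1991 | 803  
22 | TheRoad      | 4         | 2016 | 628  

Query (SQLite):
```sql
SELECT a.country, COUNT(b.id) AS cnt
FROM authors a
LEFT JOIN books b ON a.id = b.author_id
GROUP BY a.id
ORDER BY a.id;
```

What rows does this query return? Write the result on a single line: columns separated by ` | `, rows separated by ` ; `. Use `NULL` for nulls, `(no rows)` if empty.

Germany | 1 ; Kenya | 1 ; Kenya | 1 ; Japan | 4 ; UK | 1

LEFT JOIN keeps every authors row; unmatched ones get NULL for books columns.
Group by authors.id and compute COUNT(b.id). COUNT(col) of an all-NULL group is 0.
  1: ids {2} → COUNT(b.id)=1
  2: ids {8} → COUNT(b.id)=1
  3: ids {17} → COUNT(b.id)=1
  4: ids {1, 13, 14, 22} → COUNT(b.id)=4
  5: ids {10} → COUNT(b.id)=1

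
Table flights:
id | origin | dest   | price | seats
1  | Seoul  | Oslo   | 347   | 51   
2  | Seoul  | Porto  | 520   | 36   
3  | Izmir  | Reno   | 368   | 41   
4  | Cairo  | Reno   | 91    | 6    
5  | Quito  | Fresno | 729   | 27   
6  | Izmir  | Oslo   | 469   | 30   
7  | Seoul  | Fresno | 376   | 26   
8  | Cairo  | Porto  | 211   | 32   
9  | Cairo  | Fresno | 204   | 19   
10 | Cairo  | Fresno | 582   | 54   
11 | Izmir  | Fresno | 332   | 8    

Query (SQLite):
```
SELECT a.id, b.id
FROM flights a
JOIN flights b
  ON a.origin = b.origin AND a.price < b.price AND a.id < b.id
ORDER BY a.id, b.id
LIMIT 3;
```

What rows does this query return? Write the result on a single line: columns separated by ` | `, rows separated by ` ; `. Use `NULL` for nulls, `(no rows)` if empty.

1 | 2 ; 1 | 7 ; 3 | 6

Pairs (a,b) with same origin, a.price < b.price, a.id < b.id.
origin groups: Cairo:{4,8,9,10} Izmir:{3,6,11} Quito:{5} Seoul:{1,2,7}
Ordered by (a.id, b.id); first 3.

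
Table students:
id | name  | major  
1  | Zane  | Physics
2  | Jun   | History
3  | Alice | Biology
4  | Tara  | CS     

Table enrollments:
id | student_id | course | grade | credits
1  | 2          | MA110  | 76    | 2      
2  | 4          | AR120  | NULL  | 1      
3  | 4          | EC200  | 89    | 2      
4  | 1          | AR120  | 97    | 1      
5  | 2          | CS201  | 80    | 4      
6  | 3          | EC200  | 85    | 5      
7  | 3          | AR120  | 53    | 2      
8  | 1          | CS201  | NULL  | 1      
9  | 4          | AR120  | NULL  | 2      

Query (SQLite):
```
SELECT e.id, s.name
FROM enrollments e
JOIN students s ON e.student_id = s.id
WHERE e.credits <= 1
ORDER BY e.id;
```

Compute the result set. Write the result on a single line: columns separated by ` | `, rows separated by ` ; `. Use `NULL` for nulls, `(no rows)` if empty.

Each enrollments row matches the students row where student_id = students.id.
Then keep rows with e.credits <= 1.

2 | Tara ; 4 | Zane ; 8 | Zane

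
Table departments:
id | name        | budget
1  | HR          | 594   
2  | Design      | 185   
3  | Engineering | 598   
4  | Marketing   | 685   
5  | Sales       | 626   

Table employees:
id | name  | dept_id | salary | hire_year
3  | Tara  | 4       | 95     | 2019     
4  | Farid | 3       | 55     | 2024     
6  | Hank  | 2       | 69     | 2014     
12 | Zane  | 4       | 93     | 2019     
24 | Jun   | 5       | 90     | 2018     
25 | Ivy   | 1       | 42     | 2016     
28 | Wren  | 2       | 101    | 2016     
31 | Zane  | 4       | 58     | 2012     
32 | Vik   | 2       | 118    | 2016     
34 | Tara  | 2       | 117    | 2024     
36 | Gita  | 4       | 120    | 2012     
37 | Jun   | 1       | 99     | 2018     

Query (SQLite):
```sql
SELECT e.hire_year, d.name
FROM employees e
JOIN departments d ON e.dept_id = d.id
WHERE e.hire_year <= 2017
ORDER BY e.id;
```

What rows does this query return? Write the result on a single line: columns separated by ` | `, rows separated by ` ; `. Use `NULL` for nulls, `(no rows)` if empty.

2014 | Design ; 2016 | HR ; 2016 | Design ; 2012 | Marketing ; 2016 | Design ; 2012 | Marketing

Each employees row matches the departments row where dept_id = departments.id.
Then keep rows with e.hire_year <= 2017.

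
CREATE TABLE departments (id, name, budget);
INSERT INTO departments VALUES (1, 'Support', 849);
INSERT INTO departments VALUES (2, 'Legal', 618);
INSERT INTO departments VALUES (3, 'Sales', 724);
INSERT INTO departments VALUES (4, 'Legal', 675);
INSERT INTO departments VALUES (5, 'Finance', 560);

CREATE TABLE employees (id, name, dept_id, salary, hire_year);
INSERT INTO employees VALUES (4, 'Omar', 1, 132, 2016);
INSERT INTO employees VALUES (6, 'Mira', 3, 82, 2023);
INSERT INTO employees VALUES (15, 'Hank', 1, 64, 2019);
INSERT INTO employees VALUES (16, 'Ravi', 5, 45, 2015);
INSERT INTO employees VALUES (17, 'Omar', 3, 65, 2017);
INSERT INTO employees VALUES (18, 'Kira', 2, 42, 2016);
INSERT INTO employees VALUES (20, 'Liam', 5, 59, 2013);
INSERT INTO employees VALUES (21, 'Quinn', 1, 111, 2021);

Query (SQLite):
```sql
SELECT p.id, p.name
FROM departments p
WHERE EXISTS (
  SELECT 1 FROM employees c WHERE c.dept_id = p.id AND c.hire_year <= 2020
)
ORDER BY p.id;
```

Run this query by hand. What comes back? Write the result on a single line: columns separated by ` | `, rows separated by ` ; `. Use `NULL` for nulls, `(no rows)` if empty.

For each departments row, check whether any employees with matching dept_id has hire_year <= 2020.
Keep rows where that is true.

1 | Support ; 2 | Legal ; 3 | Sales ; 5 | Finance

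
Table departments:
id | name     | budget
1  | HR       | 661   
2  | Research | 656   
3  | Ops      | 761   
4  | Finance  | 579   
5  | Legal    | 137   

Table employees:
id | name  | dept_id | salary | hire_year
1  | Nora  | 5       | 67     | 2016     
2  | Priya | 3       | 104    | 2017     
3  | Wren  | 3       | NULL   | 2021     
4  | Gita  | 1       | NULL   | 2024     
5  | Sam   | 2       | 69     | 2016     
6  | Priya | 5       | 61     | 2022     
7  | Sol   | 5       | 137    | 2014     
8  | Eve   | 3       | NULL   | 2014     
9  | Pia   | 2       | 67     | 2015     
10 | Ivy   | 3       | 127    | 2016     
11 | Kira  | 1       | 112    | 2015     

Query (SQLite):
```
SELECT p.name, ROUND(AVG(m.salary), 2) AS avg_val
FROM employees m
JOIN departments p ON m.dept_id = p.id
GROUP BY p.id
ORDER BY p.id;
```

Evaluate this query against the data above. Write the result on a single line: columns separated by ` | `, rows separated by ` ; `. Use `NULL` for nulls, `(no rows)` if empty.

Join each employees row to its departments via dept_id.
Group joined rows by departments.id; compute ROUND(AVG(m.salary), 2) per group.
  1: ids {4, 11} → ROUND(AVG(m.salary), 2)=112
  2: ids {5, 9} → ROUND(AVG(m.salary), 2)=68
  3: ids {2, 3, 8, 10} → ROUND(AVG(m.salary), 2)=115.5
  5: ids {1, 6, 7} → ROUND(AVG(m.salary), 2)=88.33

HR | 112 ; Research | 68 ; Ops | 115.5 ; Legal | 88.33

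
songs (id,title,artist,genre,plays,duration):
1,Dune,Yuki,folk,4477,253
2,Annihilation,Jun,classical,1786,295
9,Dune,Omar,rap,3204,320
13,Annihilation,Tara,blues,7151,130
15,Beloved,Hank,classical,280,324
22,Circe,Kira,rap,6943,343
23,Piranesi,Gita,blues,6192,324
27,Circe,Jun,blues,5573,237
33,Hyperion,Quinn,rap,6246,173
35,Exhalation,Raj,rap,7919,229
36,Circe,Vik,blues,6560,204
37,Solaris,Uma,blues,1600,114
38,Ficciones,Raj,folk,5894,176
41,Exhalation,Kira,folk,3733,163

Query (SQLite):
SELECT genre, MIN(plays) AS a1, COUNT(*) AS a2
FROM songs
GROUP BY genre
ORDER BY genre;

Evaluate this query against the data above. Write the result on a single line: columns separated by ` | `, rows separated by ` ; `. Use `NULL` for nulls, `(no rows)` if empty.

Group songs by genre.
Per group compute: MIN(plays), COUNT(*).
  blues: ids {13, 23, 27, 36, 37} → MIN(plays)=1600, COUNT(*)=5
  classical: ids {2, 15} → MIN(plays)=280, COUNT(*)=2
  folk: ids {1, 38, 41} → MIN(plays)=3733, COUNT(*)=3
  rap: ids {9, 22, 33, 35} → MIN(plays)=3204, COUNT(*)=4

blues | 1600 | 5 ; classical | 280 | 2 ; folk | 3733 | 3 ; rap | 3204 | 4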